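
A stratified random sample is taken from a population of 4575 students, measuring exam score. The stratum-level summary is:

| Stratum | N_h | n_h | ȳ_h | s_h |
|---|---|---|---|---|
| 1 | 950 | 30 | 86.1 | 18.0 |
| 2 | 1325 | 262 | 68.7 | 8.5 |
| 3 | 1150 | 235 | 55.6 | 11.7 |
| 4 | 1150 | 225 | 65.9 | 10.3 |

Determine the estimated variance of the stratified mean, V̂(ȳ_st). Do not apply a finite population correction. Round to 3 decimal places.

V̂(ȳ_st) ≈ 0.555

V̂(ȳ_st) = Σ W_h² s_h²/n_h, with W_h = N_h/N and N = 4575:
  stratum 1: (950/4575)²·18.0²/30 = 0.465681
  stratum 2: (1325/4575)²·8.5²/262 = 0.0231306
  stratum 3: (1150/4575)²·11.7²/235 = 0.0368059
  stratum 4: (1150/4575)²·10.3²/225 = 0.0297924
V̂(ȳ_st) = 0.55541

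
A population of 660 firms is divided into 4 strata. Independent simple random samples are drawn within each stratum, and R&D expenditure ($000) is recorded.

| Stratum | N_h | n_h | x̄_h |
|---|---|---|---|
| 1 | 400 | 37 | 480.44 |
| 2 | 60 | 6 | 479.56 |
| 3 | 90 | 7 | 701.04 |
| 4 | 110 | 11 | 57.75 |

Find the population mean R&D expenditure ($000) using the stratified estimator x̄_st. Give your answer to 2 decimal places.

N = Σ N_h = 660. Stratum weights W_h = N_h/N.
x̄_st = (400·480.44 + 60·479.56 + 90·701.04 + 110·57.75) / 660 = 439.9935

x̄_st ≈ 439.99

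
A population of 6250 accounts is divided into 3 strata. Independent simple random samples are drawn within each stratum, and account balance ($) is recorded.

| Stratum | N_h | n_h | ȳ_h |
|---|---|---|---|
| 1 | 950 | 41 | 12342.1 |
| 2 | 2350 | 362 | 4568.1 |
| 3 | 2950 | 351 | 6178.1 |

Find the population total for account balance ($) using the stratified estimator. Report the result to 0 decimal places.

τ̂_st ≈ 40685425

τ̂_st = Σ N_h ȳ_h = 950·12342.1 + 2350·4568.1 + 2950·6178.1 = 40685425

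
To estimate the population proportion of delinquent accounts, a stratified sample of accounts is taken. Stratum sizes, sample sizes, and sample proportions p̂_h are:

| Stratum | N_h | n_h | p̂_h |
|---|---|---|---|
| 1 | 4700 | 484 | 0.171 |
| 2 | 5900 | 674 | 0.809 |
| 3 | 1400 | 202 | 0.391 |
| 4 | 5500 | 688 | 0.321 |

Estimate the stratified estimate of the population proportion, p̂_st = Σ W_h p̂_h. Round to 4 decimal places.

p̂_st ≈ 0.4508

N = 17500; stratum weights W_h = N_h/N.
p̂_st = Σ W_h p̂_h = (4700·0.171 + 5900·0.809 + 1400·0.391 + 5500·0.321)/17500 = 0.45084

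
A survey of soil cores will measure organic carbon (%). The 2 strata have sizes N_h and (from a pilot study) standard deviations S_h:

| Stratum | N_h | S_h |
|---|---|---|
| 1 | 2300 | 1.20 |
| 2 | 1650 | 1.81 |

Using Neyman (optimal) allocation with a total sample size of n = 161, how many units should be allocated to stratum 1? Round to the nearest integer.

Neyman allocation: n_h = n · N_h S_h / Σ N_i S_i, with n = 161.
  stratum 1: N_h·S_h = 2300·1.20 = 2760.00
  stratum 2: N_h·S_h = 1650·1.81 = 2986.50
Σ N_h S_h = 5746.50
n for stratum 1 = 161·2760.00/5746.50 = 77.327 → 77

77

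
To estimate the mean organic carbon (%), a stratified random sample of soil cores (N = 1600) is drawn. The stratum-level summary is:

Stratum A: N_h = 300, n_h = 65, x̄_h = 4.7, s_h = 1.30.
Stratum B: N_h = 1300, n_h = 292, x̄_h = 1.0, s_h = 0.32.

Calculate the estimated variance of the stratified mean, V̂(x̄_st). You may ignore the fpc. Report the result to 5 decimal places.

V̂(x̄_st) ≈ 0.00115

V̂(x̄_st) = Σ W_h² s_h²/n_h, with W_h = N_h/N and N = 1600:
  stratum A: (300/1600)²·1.30²/65 = 0.000914063
  stratum B: (1300/1600)²·0.32²/292 = 0.000231507
V̂(x̄_st) = 0.00114557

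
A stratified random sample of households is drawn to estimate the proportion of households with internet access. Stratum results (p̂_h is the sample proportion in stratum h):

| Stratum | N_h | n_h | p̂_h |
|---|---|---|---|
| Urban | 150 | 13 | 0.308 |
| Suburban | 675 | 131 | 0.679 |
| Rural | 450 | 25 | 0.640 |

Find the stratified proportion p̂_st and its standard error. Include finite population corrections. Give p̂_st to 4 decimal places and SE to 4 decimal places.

p̂_st ≈ 0.6216, SE ≈ 0.0416

N = 1275; stratum weights W_h = N_h/N.
p̂_st = Σ W_h p̂_h = (150·0.308 + 675·0.679 + 450·0.640)/1275 = 0.62159
V̂(p̂_st) = Σ W_h² (1 − n_h/N_h) p̂_h(1−p̂_h)/(n_h−1):
  stratum Urban: (150/1275)²·(1 − 13/150)·0.308·0.692/12 = 0.000224526
  stratum Suburban: (675/1275)²·(1 − 131/675)·0.679·0.321/130 = 0.000378716
  stratum Rural: (450/1275)²·(1 − 25/450)·0.640·0.360/24 = 0.00112941
V̂(p̂_st) = 0.00173265; SE = √V̂ = 0.0416252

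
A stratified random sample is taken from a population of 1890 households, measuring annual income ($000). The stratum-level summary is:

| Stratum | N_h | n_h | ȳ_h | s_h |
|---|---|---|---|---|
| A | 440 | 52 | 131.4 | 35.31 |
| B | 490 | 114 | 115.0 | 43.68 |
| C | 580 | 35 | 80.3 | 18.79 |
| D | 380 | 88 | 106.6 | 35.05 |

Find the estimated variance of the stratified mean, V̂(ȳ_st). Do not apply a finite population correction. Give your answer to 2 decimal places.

V̂(ȳ_st) = Σ W_h² s_h²/n_h, with W_h = N_h/N and N = 1890:
  stratum A: (440/1890)²·35.31²/52 = 1.29949
  stratum B: (490/1890)²·43.68²/114 = 1.12494
  stratum C: (580/1890)²·18.79²/35 = 0.949988
  stratum D: (380/1890)²·35.05²/88 = 0.564335
V̂(ȳ_st) = 3.93875

V̂(ȳ_st) ≈ 3.94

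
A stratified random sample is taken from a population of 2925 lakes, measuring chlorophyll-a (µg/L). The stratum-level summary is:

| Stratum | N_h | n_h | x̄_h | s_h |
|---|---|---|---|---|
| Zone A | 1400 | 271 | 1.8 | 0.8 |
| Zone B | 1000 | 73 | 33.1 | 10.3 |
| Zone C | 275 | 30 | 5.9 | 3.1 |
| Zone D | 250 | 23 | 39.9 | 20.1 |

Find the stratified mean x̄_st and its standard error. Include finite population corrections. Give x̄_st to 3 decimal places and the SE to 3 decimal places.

x̄_st ≈ 16.143, SE ≈ 0.526

x̄_st = Σ W_h x̄_h = (1400·1.8 + 1000·33.1 + 275·5.9 + 250·39.9)/2925 = 16.14274
V̂(x̄_st) = Σ W_h² (1 − n_h/N_h) s_h²/n_h, with W_h = N_h/N and N = 2925:
  stratum Zone A: (1400/2925)²·(1 − 271/1400)·0.8²/271 = 0.000436296
  stratum Zone B: (1000/2925)²·(1 − 73/1000)·10.3²/73 = 0.157463
  stratum Zone C: (275/2925)²·(1 − 30/275)·3.1²/30 = 0.0025226
  stratum Zone D: (250/2925)²·(1 − 23/250)·20.1²/23 = 0.116514
V̂(x̄_st) = 0.276936
SE(x̄_st) = √0.276936 = 0.526247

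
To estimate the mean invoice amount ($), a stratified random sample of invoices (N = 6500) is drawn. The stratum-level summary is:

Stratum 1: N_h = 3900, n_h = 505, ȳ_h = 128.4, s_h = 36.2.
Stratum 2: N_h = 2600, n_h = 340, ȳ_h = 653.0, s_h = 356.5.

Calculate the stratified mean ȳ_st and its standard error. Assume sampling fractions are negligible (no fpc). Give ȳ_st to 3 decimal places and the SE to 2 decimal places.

ȳ_st ≈ 338.240, SE ≈ 7.79

ȳ_st = Σ W_h ȳ_h = (3900·128.4 + 2600·653.0)/6500 = 338.24000
V̂(ȳ_st) = Σ W_h² s_h²/n_h, with W_h = N_h/N and N = 6500:
  stratum 1: (3900/6500)²·36.2²/505 = 0.934175
  stratum 2: (2600/6500)²·356.5²/340 = 59.8081
V̂(ȳ_st) = 60.7423
SE(ȳ_st) = √60.7423 = 7.79373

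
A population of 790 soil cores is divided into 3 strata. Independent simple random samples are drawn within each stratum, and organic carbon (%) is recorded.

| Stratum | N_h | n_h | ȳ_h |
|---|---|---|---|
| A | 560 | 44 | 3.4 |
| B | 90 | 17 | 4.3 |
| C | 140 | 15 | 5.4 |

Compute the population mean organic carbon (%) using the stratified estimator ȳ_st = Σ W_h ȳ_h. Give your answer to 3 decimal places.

ȳ_st ≈ 3.857

N = Σ N_h = 790. Stratum weights W_h = N_h/N.
ȳ_st = (560·3.4 + 90·4.3 + 140·5.4) / 790 = 3.85696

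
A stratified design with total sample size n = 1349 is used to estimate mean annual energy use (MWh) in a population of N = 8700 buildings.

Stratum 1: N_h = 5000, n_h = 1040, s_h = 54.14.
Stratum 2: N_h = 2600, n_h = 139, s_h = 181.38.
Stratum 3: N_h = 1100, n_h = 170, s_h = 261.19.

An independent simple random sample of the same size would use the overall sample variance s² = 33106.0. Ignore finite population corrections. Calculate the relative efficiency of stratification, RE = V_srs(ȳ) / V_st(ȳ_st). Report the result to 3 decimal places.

V̂(ȳ_st) = Σ W_h² s_h²/n_h, with W_h = N_h/N and N = 8700:
  stratum 1: (5000/8700)²·54.14²/1040 = 0.930904
  stratum 2: (2600/8700)²·181.38²/139 = 21.1384
  stratum 3: (1100/8700)²·261.19²/170 = 6.41521
V_st = 28.4845
V_srs = s²/n = 33106.0/1349 = 24.5411
Relative efficiency = V_srs / V_st = 24.5411/28.4845 = 0.8616

RE ≈ 0.862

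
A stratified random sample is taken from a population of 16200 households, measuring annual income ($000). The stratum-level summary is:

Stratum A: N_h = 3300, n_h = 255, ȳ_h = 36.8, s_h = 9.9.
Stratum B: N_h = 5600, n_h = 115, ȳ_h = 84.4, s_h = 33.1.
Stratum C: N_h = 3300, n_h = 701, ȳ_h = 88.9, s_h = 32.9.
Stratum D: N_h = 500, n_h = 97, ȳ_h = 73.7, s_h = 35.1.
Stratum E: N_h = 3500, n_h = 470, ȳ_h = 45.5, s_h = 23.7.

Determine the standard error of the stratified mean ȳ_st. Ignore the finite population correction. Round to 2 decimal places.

V̂(ȳ_st) = Σ W_h² s_h²/n_h, with W_h = N_h/N and N = 16200:
  stratum A: (3300/16200)²·9.9²/255 = 0.0159488
  stratum B: (5600/16200)²·33.1²/115 = 1.13842
  stratum C: (3300/16200)²·32.9²/701 = 0.0640725
  stratum D: (500/16200)²·35.1²/97 = 0.0120991
  stratum E: (3500/16200)²·23.7²/470 = 0.0557834
V̂(ȳ_st) = 1.28633
SE(ȳ_st) = √1.28633 = 1.13416

SE(ȳ_st) ≈ 1.13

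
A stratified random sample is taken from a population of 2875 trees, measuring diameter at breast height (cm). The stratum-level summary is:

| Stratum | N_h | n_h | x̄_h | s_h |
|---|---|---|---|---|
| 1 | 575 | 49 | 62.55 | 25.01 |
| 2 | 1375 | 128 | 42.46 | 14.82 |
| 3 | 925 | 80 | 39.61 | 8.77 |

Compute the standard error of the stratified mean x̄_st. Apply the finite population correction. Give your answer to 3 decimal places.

SE(x̄_st) ≈ 0.956

V̂(x̄_st) = Σ W_h² (1 − n_h/N_h) s_h²/n_h, with W_h = N_h/N and N = 2875:
  stratum 1: (575/2875)²·(1 − 49/575)·25.01²/49 = 0.467099
  stratum 2: (1375/2875)²·(1 − 128/1375)·14.82²/128 = 0.355943
  stratum 3: (925/2875)²·(1 − 80/925)·8.77²/80 = 0.0909142
V̂(x̄_st) = 0.913956
SE(x̄_st) = √0.913956 = 0.95601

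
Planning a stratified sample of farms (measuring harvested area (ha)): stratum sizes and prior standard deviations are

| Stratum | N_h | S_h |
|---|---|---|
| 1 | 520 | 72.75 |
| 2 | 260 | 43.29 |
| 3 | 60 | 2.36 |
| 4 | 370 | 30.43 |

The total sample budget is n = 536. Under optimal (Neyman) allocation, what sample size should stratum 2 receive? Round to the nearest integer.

Neyman allocation: n_h = n · N_h S_h / Σ N_i S_i, with n = 536.
  stratum 1: N_h·S_h = 520·72.75 = 37830.00
  stratum 2: N_h·S_h = 260·43.29 = 11255.40
  stratum 3: N_h·S_h = 60·2.36 = 141.60
  stratum 4: N_h·S_h = 370·30.43 = 11259.10
Σ N_h S_h = 60486.10
n for stratum 2 = 536·11255.40/60486.10 = 99.740 → 100

100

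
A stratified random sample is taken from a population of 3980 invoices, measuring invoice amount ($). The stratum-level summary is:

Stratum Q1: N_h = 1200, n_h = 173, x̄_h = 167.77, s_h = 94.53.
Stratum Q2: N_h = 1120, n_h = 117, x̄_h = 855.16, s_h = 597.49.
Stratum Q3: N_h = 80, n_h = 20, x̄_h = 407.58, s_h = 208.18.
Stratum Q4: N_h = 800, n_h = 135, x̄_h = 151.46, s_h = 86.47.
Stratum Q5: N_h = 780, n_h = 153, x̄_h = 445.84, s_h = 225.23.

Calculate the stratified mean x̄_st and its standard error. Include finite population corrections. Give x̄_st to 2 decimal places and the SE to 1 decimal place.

x̄_st = Σ W_h x̄_h = (1200·167.77 + 1120·855.16 + 80·407.58 + 800·151.46 + 780·445.84)/3980 = 417.24442
V̂(x̄_st) = Σ W_h² (1 − n_h/N_h) s_h²/n_h, with W_h = N_h/N and N = 3980:
  stratum Q1: (1200/3980)²·(1 − 173/1200)·94.53²/173 = 4.01864
  stratum Q2: (1120/3980)²·(1 − 117/1120)·597.49²/117 = 216.386
  stratum Q3: (80/3980)²·(1 − 20/80)·208.18²/20 = 0.656634
  stratum Q4: (800/3980)²·(1 − 135/800)·86.47²/135 = 1.86013
  stratum Q5: (780/3980)²·(1 − 153/780)·225.23²/153 = 10.2366
V̂(x̄_st) = 233.158
SE(x̄_st) = √233.158 = 15.2695

x̄_st ≈ 417.24, SE ≈ 15.3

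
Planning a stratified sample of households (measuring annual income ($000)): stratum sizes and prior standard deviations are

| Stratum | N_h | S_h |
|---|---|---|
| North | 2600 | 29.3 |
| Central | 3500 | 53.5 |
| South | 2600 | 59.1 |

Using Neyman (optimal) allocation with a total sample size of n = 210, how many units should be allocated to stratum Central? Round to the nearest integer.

94

Neyman allocation: n_h = n · N_h S_h / Σ N_i S_i, with n = 210.
  stratum North: N_h·S_h = 2600·29.3 = 76180.00
  stratum Central: N_h·S_h = 3500·53.5 = 187250.00
  stratum South: N_h·S_h = 2600·59.1 = 153660.00
Σ N_h S_h = 417090.00
n for stratum Central = 210·187250.00/417090.00 = 94.278 → 94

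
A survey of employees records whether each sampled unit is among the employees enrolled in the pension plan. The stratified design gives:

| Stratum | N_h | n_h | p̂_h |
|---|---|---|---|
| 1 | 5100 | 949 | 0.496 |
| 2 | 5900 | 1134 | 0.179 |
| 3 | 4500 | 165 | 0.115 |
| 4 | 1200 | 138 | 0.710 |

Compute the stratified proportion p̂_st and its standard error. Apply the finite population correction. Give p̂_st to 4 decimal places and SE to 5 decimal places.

p̂_st ≈ 0.2967, SE ≈ 0.00913

N = 16700; stratum weights W_h = N_h/N.
p̂_st = Σ W_h p̂_h = (5100·0.496 + 5900·0.179 + 4500·0.115 + 1200·0.710)/16700 = 0.29672
V̂(p̂_st) = Σ W_h² (1 − n_h/N_h) p̂_h(1−p̂_h)/(n_h−1):
  stratum 1: (5100/16700)²·(1 − 949/5100)·0.496·0.504/948 = 2.00168e-05
  stratum 2: (5900/16700)²·(1 − 1134/5900)·0.179·0.821/1133 = 1.30779e-05
  stratum 3: (4500/16700)²·(1 − 165/4500)·0.115·0.885/164 = 4.34076e-05
  stratum 4: (1200/16700)²·(1 − 138/1200)·0.710·0.290/137 = 6.86766e-06
V̂(p̂_st) = 8.337e-05; SE = √V̂ = 0.00913072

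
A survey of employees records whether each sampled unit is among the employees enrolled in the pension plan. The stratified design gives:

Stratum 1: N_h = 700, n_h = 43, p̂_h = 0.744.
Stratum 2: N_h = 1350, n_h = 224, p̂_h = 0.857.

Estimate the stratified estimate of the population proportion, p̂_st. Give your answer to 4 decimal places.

N = 2050; stratum weights W_h = N_h/N.
p̂_st = Σ W_h p̂_h = (700·0.744 + 1350·0.857)/2050 = 0.81841

p̂_st ≈ 0.8184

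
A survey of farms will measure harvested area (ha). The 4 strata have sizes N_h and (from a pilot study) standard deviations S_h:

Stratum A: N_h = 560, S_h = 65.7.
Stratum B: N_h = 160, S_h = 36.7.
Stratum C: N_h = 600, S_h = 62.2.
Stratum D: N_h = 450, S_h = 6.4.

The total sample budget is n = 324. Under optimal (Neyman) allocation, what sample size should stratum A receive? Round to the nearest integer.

144

Neyman allocation: n_h = n · N_h S_h / Σ N_i S_i, with n = 324.
  stratum A: N_h·S_h = 560·65.7 = 36792.00
  stratum B: N_h·S_h = 160·36.7 = 5872.00
  stratum C: N_h·S_h = 600·62.2 = 37320.00
  stratum D: N_h·S_h = 450·6.4 = 2880.00
Σ N_h S_h = 82864.00
n for stratum A = 324·36792.00/82864.00 = 143.858 → 144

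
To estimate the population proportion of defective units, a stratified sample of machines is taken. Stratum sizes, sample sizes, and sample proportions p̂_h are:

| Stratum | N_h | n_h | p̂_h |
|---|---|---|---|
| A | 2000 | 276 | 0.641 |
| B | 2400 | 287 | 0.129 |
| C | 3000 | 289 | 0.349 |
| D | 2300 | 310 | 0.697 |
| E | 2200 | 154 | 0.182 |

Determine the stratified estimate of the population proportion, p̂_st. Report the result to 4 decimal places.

p̂_st ≈ 0.3901

N = 11900; stratum weights W_h = N_h/N.
p̂_st = Σ W_h p̂_h = (2000·0.641 + 2400·0.129 + 3000·0.349 + 2300·0.697 + 2200·0.182)/11900 = 0.39009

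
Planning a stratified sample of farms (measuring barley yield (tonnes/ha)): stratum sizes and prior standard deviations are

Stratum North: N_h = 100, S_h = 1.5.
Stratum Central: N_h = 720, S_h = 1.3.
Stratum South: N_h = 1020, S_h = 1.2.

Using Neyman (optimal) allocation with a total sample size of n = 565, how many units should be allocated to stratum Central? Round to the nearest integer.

Neyman allocation: n_h = n · N_h S_h / Σ N_i S_i, with n = 565.
  stratum North: N_h·S_h = 100·1.5 = 150.00
  stratum Central: N_h·S_h = 720·1.3 = 936.00
  stratum South: N_h·S_h = 1020·1.2 = 1224.00
Σ N_h S_h = 2310.00
n for stratum Central = 565·936.00/2310.00 = 228.935 → 229

229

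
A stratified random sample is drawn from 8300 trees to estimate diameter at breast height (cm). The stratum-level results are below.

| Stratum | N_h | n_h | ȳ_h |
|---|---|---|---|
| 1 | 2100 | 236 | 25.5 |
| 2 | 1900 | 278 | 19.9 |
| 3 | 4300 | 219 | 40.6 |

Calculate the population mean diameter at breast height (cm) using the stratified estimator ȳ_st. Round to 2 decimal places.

N = Σ N_h = 8300. Stratum weights W_h = N_h/N.
ȳ_st = (2100·25.5 + 1900·19.9 + 4300·40.6) / 8300 = 32.0410

ȳ_st ≈ 32.04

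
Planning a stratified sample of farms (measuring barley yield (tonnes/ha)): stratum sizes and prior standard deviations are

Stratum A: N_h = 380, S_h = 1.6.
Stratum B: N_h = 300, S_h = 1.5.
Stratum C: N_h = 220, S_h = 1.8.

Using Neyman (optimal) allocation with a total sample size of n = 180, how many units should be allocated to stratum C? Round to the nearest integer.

49

Neyman allocation: n_h = n · N_h S_h / Σ N_i S_i, with n = 180.
  stratum A: N_h·S_h = 380·1.6 = 608.00
  stratum B: N_h·S_h = 300·1.5 = 450.00
  stratum C: N_h·S_h = 220·1.8 = 396.00
Σ N_h S_h = 1454.00
n for stratum C = 180·396.00/1454.00 = 49.023 → 49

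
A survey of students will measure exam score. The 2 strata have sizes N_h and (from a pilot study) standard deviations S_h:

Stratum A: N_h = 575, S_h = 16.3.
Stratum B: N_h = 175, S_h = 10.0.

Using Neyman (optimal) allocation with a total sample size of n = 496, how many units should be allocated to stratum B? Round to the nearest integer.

78

Neyman allocation: n_h = n · N_h S_h / Σ N_i S_i, with n = 496.
  stratum A: N_h·S_h = 575·16.3 = 9372.50
  stratum B: N_h·S_h = 175·10.0 = 1750.00
Σ N_h S_h = 11122.50
n for stratum B = 496·1750.00/11122.50 = 78.040 → 78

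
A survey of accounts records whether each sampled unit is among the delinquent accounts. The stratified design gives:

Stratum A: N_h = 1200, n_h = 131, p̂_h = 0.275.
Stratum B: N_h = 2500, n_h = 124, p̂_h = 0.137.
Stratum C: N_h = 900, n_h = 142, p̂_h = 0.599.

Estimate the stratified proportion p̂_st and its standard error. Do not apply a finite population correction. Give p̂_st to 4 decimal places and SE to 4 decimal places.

N = 4600; stratum weights W_h = N_h/N.
p̂_st = Σ W_h p̂_h = (1200·0.275 + 2500·0.137 + 900·0.599)/4600 = 0.26339
V̂(p̂_st) = Σ W_h² p̂_h(1−p̂_h)/(n_h−1):
  stratum A: (1200/4600)²·0.275·0.725/130 = 0.00010437
  stratum B: (2500/4600)²·0.137·0.863/123 = 0.000283916
  stratum C: (900/4600)²·0.599·0.401/141 = 6.52111e-05
V̂(p̂_st) = 0.000453497; SE = √V̂ = 0.0212955

p̂_st ≈ 0.2634, SE ≈ 0.0213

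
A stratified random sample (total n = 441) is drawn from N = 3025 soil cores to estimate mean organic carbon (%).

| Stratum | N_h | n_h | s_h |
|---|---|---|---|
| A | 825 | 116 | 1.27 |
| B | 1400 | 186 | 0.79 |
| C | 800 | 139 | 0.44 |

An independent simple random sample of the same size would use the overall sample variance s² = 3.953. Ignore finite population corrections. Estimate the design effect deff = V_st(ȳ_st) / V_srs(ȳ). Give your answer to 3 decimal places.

deff ≈ 0.206

V̂(ȳ_st) = Σ W_h² s_h²/n_h, with W_h = N_h/N and N = 3025:
  stratum A: (825/3025)²·1.27²/116 = 0.0010342
  stratum B: (1400/3025)²·0.79²/186 = 0.000718698
  stratum C: (800/3025)²·0.44²/139 = 9.74136e-05
V_st = 0.00185032
V_srs = s²/n = 3.953/441 = 0.00896372
deff = V_st / V_srs = 0.00185032/0.00896372 = 0.2064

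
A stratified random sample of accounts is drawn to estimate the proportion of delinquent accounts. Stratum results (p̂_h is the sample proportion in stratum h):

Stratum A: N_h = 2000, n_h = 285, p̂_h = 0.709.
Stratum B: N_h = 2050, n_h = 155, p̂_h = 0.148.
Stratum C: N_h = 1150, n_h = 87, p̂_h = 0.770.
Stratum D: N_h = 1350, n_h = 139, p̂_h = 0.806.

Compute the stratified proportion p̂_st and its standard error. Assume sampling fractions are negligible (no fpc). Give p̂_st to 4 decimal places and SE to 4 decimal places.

p̂_st ≈ 0.5641, SE ≈ 0.0161

N = 6550; stratum weights W_h = N_h/N.
p̂_st = Σ W_h p̂_h = (2000·0.709 + 2050·0.148 + 1150·0.770 + 1350·0.806)/6550 = 0.56412
V̂(p̂_st) = Σ W_h² p̂_h(1−p̂_h)/(n_h−1):
  stratum A: (2000/6550)²·0.709·0.291/284 = 6.77327e-05
  stratum B: (2050/6550)²·0.148·0.852/154 = 8.02058e-05
  stratum C: (1150/6550)²·0.770·0.230/86 = 6.34795e-05
  stratum D: (1350/6550)²·0.806·0.194/138 = 4.8133e-05
V̂(p̂_st) = 0.000259551; SE = √V̂ = 0.0161106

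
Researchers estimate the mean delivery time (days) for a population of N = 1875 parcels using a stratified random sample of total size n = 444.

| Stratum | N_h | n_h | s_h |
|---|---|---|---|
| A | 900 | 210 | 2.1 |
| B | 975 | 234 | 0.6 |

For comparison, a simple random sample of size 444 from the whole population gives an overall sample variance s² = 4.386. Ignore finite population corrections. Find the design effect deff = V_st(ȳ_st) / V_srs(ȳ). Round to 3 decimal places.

V̂(ȳ_st) = Σ W_h² s_h²/n_h, with W_h = N_h/N and N = 1875:
  stratum A: (900/1875)²·2.1²/210 = 0.0048384
  stratum B: (975/1875)²·0.6²/234 = 0.000416
V_st = 0.0052544
V_srs = s²/n = 4.386/444 = 0.00987838
deff = V_st / V_srs = 0.0052544/0.00987838 = 0.5319

deff ≈ 0.532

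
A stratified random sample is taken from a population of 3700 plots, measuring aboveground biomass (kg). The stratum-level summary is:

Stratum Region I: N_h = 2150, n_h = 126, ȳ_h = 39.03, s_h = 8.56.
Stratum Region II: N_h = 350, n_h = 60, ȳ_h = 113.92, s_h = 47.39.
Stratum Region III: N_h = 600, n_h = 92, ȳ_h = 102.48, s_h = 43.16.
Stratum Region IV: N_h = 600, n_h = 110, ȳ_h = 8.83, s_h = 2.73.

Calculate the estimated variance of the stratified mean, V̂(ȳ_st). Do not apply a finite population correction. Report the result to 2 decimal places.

V̂(ȳ_st) ≈ 1.07

V̂(ȳ_st) = Σ W_h² s_h²/n_h, with W_h = N_h/N and N = 3700:
  stratum Region I: (2150/3700)²·8.56²/126 = 0.196359
  stratum Region II: (350/3700)²·47.39²/60 = 0.334931
  stratum Region III: (600/3700)²·43.16²/92 = 0.532444
  stratum Region IV: (600/3700)²·2.73²/110 = 0.00178169
V̂(ȳ_st) = 1.06552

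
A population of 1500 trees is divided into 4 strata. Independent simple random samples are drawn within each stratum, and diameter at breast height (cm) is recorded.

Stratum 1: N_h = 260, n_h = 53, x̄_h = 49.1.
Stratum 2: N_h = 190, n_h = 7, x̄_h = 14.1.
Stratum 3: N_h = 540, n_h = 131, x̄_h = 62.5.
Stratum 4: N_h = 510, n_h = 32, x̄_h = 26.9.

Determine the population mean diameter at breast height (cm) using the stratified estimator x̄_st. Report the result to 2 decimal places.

N = Σ N_h = 1500. Stratum weights W_h = N_h/N.
x̄_st = (260·49.1 + 190·14.1 + 540·62.5 + 510·26.9) / 1500 = 41.9427

x̄_st ≈ 41.94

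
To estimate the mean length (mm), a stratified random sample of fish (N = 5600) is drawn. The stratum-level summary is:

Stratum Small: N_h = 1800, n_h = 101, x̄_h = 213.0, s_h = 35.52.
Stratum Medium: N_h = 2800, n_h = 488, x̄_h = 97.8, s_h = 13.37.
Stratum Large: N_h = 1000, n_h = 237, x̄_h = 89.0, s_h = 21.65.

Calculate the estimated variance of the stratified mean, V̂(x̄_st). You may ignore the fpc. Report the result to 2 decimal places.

V̂(x̄_st) = Σ W_h² s_h²/n_h, with W_h = N_h/N and N = 5600:
  stratum Small: (1800/5600)²·35.52²/101 = 1.29061
  stratum Medium: (2800/5600)²·13.37²/488 = 0.0915763
  stratum Large: (1000/5600)²·21.65²/237 = 0.0630654
V̂(x̄_st) = 1.44525

V̂(x̄_st) ≈ 1.45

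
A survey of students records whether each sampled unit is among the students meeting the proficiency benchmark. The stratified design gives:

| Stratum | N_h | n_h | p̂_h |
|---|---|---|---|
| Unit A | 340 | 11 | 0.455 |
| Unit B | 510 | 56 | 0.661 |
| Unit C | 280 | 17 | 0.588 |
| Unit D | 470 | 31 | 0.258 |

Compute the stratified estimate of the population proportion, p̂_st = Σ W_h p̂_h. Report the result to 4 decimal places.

p̂_st ≈ 0.4861

N = 1600; stratum weights W_h = N_h/N.
p̂_st = Σ W_h p̂_h = (340·0.455 + 510·0.661 + 280·0.588 + 470·0.258)/1600 = 0.48607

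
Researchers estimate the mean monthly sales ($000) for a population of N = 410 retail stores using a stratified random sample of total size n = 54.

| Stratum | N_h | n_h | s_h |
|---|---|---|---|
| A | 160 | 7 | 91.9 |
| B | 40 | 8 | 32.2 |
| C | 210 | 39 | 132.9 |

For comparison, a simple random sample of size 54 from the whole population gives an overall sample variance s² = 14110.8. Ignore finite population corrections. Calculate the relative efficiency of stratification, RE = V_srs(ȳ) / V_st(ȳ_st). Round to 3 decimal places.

V̂(ȳ_st) = Σ W_h² s_h²/n_h, with W_h = N_h/N and N = 410:
  stratum A: (160/410)²·91.9²/7 = 183.741
  stratum B: (40/410)²·32.2²/8 = 1.2336
  stratum C: (210/410)²·132.9²/39 = 118.811
V_st = 303.785
V_srs = s²/n = 14110.8/54 = 261.311
Relative efficiency = V_srs / V_st = 261.311/303.785 = 0.8602

RE ≈ 0.860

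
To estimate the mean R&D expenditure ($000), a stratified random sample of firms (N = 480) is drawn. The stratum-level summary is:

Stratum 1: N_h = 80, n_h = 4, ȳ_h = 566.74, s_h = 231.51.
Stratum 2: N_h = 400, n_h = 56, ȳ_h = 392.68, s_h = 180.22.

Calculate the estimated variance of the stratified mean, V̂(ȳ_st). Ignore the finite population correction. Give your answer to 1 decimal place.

V̂(ȳ_st) = Σ W_h² s_h²/n_h, with W_h = N_h/N and N = 480:
  stratum 1: (80/480)²·231.51²/4 = 372.201
  stratum 2: (400/480)²·180.22²/56 = 402.768
V̂(ȳ_st) = 774.969

V̂(ȳ_st) ≈ 775.0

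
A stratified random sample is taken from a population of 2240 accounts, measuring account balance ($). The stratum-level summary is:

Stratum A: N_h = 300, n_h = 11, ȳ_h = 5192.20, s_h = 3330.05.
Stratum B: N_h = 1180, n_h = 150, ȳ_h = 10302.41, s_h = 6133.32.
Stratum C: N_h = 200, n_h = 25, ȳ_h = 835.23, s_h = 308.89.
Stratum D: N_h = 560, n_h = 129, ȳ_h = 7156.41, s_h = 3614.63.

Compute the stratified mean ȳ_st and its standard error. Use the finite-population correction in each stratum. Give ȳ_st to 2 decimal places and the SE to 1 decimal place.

ȳ_st = Σ W_h ȳ_h = (300·5192.20 + 1180·10302.41 + 200·835.23 + 560·7156.41)/2240 = 7986.22295
V̂(ȳ_st) = Σ W_h² (1 − n_h/N_h) s_h²/n_h, with W_h = N_h/N and N = 2240:
  stratum A: (300/2240)²·(1 − 11/300)·3330.05²/11 = 17419.3
  stratum B: (1180/2240)²·(1 − 150/1180)·6133.32²/150 = 60746.8
  stratum C: (200/2240)²·(1 − 25/200)·308.89²/25 = 26.6219
  stratum D: (560/2240)²·(1 − 129/560)·3614.63²/129 = 4872
V̂(ȳ_st) = 83064.7
SE(ȳ_st) = √83064.7 = 288.21

ȳ_st ≈ 7986.22, SE ≈ 288.2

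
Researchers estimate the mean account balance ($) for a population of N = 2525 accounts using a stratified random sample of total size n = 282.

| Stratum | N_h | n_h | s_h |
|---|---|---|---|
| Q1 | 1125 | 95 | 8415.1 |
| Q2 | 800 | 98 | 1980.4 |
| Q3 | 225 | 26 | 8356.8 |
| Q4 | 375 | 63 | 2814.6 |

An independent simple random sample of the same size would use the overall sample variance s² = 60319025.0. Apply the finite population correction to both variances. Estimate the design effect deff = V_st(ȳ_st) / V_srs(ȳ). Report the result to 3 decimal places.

V̂(ȳ_st) = Σ W_h² (1 − n_h/N_h) s_h²/n_h, with W_h = N_h/N and N = 2525:
  stratum Q1: (1125/2525)²·(1 − 95/1125)·8415.1²/95 = 135476
  stratum Q2: (800/2525)²·(1 − 98/800)·1980.4²/98 = 3525.2
  stratum Q3: (225/2525)²·(1 − 26/225)·8356.8²/26 = 18863.4
  stratum Q4: (375/2525)²·(1 − 63/375)·2814.6²/63 = 2307.58
V_st = 160172
V_srs = (1 − 282/2525)·60319025.0/282 = 190009
deff = V_st / V_srs = 160172/190009 = 0.8430

deff ≈ 0.843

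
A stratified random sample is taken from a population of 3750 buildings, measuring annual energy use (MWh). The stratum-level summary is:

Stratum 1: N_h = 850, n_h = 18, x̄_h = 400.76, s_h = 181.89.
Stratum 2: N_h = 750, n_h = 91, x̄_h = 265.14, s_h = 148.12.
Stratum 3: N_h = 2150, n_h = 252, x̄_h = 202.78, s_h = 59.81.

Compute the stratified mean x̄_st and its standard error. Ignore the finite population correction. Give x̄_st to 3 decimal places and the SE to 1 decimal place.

x̄_st = Σ W_h x̄_h = (850·400.76 + 750·265.14 + 2150·202.78)/3750 = 260.12747
V̂(x̄_st) = Σ W_h² s_h²/n_h, with W_h = N_h/N and N = 3750:
  stratum 1: (850/3750)²·181.89²/18 = 94.4323
  stratum 2: (750/3750)²·148.12²/91 = 9.64375
  stratum 3: (2150/3750)²·59.81²/252 = 4.66618
V̂(x̄_st) = 108.742
SE(x̄_st) = √108.742 = 10.428

x̄_st ≈ 260.127, SE ≈ 10.4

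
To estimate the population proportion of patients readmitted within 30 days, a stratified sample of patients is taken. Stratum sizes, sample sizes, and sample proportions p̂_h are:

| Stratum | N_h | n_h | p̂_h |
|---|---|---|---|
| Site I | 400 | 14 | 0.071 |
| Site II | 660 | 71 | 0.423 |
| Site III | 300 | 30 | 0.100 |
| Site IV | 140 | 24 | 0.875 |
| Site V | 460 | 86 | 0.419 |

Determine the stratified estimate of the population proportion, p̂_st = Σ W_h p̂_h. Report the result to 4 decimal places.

p̂_st ≈ 0.3331

N = 1960; stratum weights W_h = N_h/N.
p̂_st = Σ W_h p̂_h = (400·0.071 + 660·0.423 + 300·0.100 + 140·0.875 + 460·0.419)/1960 = 0.33307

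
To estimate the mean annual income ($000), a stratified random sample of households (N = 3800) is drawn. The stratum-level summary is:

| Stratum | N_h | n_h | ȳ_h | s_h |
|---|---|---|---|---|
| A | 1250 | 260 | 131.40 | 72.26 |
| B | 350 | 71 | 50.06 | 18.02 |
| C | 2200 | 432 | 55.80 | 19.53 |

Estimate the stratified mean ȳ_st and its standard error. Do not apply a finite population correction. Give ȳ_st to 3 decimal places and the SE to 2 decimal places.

ȳ_st = Σ W_h ȳ_h = (1250·131.40 + 350·50.06 + 2200·55.80)/3800 = 80.13974
V̂(ȳ_st) = Σ W_h² s_h²/n_h, with W_h = N_h/N and N = 3800:
  stratum A: (1250/3800)²·72.26²/260 = 2.17308
  stratum B: (350/3800)²·18.02²/71 = 0.038799
  stratum C: (2200/3800)²·19.53²/432 = 0.295937
V̂(ȳ_st) = 2.50781
SE(ȳ_st) = √2.50781 = 1.58361

ȳ_st ≈ 80.140, SE ≈ 1.58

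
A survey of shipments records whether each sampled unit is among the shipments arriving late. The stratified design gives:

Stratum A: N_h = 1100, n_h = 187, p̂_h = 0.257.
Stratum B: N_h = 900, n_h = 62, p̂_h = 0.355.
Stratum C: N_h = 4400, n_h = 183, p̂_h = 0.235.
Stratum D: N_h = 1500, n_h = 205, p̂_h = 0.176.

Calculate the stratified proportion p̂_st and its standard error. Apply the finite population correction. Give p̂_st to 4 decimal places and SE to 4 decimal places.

N = 7900; stratum weights W_h = N_h/N.
p̂_st = Σ W_h p̂_h = (1100·0.257 + 900·0.355 + 4400·0.235 + 1500·0.176)/7900 = 0.24053
V̂(p̂_st) = Σ W_h² (1 − n_h/N_h) p̂_h(1−p̂_h)/(n_h−1):
  stratum A: (1100/7900)²·(1 − 187/1100)·0.257·0.743/186 = 1.65203e-05
  stratum B: (900/7900)²·(1 − 62/900)·0.355·0.645/61 = 4.53618e-05
  stratum C: (4400/7900)²·(1 − 183/4400)·0.235·0.765/182 = 0.00029367
  stratum D: (1500/7900)²·(1 − 205/1500)·0.176·0.824/204 = 2.21267e-05
V̂(p̂_st) = 0.000377679; SE = √V̂ = 0.019434

p̂_st ≈ 0.2405, SE ≈ 0.0194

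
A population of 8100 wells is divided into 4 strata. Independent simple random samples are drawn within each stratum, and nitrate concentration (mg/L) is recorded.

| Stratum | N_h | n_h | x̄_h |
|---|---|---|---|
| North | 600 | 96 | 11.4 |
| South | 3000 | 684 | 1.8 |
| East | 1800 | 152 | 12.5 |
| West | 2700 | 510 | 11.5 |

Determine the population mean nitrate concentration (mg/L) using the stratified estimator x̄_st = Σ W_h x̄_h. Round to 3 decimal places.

N = Σ N_h = 8100. Stratum weights W_h = N_h/N.
x̄_st = (600·11.4 + 3000·1.8 + 1800·12.5 + 2700·11.5) / 8100 = 8.12222

x̄_st ≈ 8.122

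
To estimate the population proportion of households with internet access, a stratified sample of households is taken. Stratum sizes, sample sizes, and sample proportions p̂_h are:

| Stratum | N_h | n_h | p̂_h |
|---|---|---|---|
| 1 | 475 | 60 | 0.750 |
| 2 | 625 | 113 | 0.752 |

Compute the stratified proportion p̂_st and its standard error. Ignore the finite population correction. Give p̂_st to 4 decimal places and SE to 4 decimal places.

p̂_st ≈ 0.7511, SE ≈ 0.0336

N = 1100; stratum weights W_h = N_h/N.
p̂_st = Σ W_h p̂_h = (475·0.750 + 625·0.752)/1100 = 0.75114
V̂(p̂_st) = Σ W_h² p̂_h(1−p̂_h)/(n_h−1):
  stratum 1: (475/1100)²·0.750·0.250/59 = 0.000592586
  stratum 2: (625/1100)²·0.752·0.248/112 = 0.000537559
V̂(p̂_st) = 0.00113014; SE = √V̂ = 0.0336176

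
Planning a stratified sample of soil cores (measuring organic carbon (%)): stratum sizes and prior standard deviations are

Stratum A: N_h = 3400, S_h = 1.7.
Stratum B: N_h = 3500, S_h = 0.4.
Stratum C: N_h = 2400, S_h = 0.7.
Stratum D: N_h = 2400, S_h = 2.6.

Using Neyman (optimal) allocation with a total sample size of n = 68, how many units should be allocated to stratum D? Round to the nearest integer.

28

Neyman allocation: n_h = n · N_h S_h / Σ N_i S_i, with n = 68.
  stratum A: N_h·S_h = 3400·1.7 = 5780.00
  stratum B: N_h·S_h = 3500·0.4 = 1400.00
  stratum C: N_h·S_h = 2400·0.7 = 1680.00
  stratum D: N_h·S_h = 2400·2.6 = 6240.00
Σ N_h S_h = 15100.00
n for stratum D = 68·6240.00/15100.00 = 28.101 → 28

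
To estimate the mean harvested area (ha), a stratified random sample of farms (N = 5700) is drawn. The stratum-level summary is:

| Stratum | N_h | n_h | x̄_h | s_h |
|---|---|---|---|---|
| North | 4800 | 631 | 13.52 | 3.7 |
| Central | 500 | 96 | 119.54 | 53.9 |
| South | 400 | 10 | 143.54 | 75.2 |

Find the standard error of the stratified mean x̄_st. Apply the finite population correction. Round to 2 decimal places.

V̂(x̄_st) = Σ W_h² (1 − n_h/N_h) s_h²/n_h, with W_h = N_h/N and N = 5700:
  stratum North: (4800/5700)²·(1 − 631/4800)·3.7²/631 = 0.0133628
  stratum Central: (500/5700)²·(1 − 96/500)·53.9²/96 = 0.188152
  stratum South: (400/5700)²·(1 − 10/400)·75.2²/10 = 2.71525
V̂(x̄_st) = 2.91677
SE(x̄_st) = √2.91677 = 1.70786

SE(x̄_st) ≈ 1.71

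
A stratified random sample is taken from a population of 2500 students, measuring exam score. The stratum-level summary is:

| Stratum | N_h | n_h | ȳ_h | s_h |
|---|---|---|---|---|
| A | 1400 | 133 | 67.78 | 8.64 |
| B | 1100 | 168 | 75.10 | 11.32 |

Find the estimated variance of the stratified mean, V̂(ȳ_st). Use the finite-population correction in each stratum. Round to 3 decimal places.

V̂(ȳ_st) = Σ W_h² (1 − n_h/N_h) s_h²/n_h, with W_h = N_h/N and N = 2500:
  stratum A: (1400/2500)²·(1 − 133/1400)·8.64²/133 = 0.159294
  stratum B: (1100/2500)²·(1 − 168/1100)·11.32²/168 = 0.125116
V̂(ȳ_st) = 0.28441

V̂(ȳ_st) ≈ 0.284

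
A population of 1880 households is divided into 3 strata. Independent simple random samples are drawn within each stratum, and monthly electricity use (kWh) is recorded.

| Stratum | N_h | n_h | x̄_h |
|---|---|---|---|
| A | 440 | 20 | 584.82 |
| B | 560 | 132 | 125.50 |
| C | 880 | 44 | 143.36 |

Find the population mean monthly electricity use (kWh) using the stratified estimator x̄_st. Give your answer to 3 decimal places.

N = Σ N_h = 1880. Stratum weights W_h = N_h/N.
x̄_st = (440·584.82 + 560·125.50 + 880·143.36) / 1880 = 241.36043

x̄_st ≈ 241.360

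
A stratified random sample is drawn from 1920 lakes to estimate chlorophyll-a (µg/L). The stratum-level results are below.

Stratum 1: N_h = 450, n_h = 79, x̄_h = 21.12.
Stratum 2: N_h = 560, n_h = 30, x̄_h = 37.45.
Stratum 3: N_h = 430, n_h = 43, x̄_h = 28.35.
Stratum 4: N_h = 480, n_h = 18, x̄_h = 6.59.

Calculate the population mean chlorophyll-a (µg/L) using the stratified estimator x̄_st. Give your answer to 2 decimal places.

N = Σ N_h = 1920. Stratum weights W_h = N_h/N.
x̄_st = (450·21.12 + 560·37.45 + 430·28.35 + 480·6.59) / 1920 = 23.8696

x̄_st ≈ 23.87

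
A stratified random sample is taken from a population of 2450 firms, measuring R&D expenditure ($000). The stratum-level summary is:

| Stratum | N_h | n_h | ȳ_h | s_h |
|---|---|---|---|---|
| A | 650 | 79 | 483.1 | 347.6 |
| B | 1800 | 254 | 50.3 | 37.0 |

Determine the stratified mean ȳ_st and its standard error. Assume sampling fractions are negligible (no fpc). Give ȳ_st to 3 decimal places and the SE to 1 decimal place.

ȳ_st = Σ W_h ȳ_h = (650·483.1 + 1800·50.3)/2450 = 165.12449
V̂(ȳ_st) = Σ W_h² s_h²/n_h, with W_h = N_h/N and N = 2450:
  stratum A: (650/2450)²·347.6²/79 = 107.653
  stratum B: (1800/2450)²·37.0²/254 = 2.90926
V̂(ȳ_st) = 110.562
SE(ȳ_st) = √110.562 = 10.5149

ȳ_st ≈ 165.124, SE ≈ 10.5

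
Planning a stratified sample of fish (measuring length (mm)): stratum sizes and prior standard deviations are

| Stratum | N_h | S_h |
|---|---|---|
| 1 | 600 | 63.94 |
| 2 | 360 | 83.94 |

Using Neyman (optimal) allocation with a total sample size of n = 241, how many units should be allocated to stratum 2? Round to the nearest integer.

106

Neyman allocation: n_h = n · N_h S_h / Σ N_i S_i, with n = 241.
  stratum 1: N_h·S_h = 600·63.94 = 38364.00
  stratum 2: N_h·S_h = 360·83.94 = 30218.40
Σ N_h S_h = 68582.40
n for stratum 2 = 241·30218.40/68582.40 = 106.188 → 106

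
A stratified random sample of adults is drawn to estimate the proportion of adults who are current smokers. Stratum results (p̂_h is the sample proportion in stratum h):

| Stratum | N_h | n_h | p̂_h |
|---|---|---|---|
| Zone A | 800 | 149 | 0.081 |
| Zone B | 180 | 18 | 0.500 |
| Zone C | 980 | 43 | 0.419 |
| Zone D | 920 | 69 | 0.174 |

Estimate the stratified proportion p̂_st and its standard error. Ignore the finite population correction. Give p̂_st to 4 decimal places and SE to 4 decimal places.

p̂_st ≈ 0.2519, SE ≈ 0.0314

N = 2880; stratum weights W_h = N_h/N.
p̂_st = Σ W_h p̂_h = (800·0.081 + 180·0.500 + 980·0.419 + 920·0.174)/2880 = 0.25191
V̂(p̂_st) = Σ W_h² p̂_h(1−p̂_h)/(n_h−1):
  stratum Zone A: (800/2880)²·0.081·0.919/148 = 3.88091e-05
  stratum Zone B: (180/2880)²·0.500·0.500/17 = 5.74449e-05
  stratum Zone C: (980/2880)²·0.419·0.581/42 = 0.000671132
  stratum Zone D: (920/2880)²·0.174·0.826/68 = 0.000215681
V̂(p̂_st) = 0.000983067; SE = √V̂ = 0.0313539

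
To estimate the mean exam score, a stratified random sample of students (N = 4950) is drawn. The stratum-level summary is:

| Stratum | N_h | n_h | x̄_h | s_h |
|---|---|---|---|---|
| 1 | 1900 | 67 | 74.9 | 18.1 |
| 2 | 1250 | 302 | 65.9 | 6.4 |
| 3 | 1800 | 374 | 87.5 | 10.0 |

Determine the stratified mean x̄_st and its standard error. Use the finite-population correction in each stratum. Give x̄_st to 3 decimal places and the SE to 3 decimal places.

x̄_st = Σ W_h x̄_h = (1900·74.9 + 1250·65.9 + 1800·87.5)/4950 = 77.20909
V̂(x̄_st) = Σ W_h² (1 − n_h/N_h) s_h²/n_h, with W_h = N_h/N and N = 4950:
  stratum 1: (1900/4950)²·(1 − 67/1900)·18.1²/67 = 0.695005
  stratum 2: (1250/4950)²·(1 − 302/1250)·6.4²/302 = 0.00655935
  stratum 3: (1800/4950)²·(1 − 374/1800)·10.0²/374 = 0.0280098
V̂(x̄_st) = 0.729574
SE(x̄_st) = √0.729574 = 0.854151

x̄_st ≈ 77.209, SE ≈ 0.854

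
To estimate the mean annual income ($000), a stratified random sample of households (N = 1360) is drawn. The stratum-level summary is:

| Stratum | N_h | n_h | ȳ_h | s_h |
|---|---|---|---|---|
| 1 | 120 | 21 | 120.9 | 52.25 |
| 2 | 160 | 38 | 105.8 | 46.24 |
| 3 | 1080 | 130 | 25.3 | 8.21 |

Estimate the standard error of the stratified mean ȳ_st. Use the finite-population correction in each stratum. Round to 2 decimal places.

SE(ȳ_st) ≈ 1.31

V̂(ȳ_st) = Σ W_h² (1 − n_h/N_h) s_h²/n_h, with W_h = N_h/N and N = 1360:
  stratum 1: (120/1360)²·(1 − 21/120)·52.25²/21 = 0.83501
  stratum 2: (160/1360)²·(1 − 38/160)·46.24²/38 = 0.593819
  stratum 3: (1080/1360)²·(1 − 130/1080)·8.21²/130 = 0.287616
V̂(ȳ_st) = 1.71645
SE(ȳ_st) = √1.71645 = 1.31013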